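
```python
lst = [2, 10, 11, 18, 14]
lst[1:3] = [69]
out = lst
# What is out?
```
Trace:
  lst=[2, 10, 11, 18, 14]
  lst=[2, 69, 18, 14]
  lst=[2, 69, 18, 14], out=[2, 69, 18, 14]

Final answer: [2, 69, 18, 14]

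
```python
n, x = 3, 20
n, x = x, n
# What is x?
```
Trace:
  n=3, x=20
  n=20, x=3

Final answer: 3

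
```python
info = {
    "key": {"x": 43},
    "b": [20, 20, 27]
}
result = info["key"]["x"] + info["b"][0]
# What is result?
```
Trace:
  info={'key': {'x': 43}, 'b': [20, 20, 27]}
  info={'key': {'x': 43}, 'b': [20, 20, 27]}, result=63

Final answer: 63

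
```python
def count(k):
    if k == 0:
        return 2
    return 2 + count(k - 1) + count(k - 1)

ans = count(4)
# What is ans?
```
Call trace (a repeated sub-call is expanded the first time; later identical calls just restate its return value):
count(k=4)
  count(k=3)
    count(k=2)
      count(k=1)
        count(k=0)
        -> return 2
        count(k=0)
        -> return 2
      -> return 6
      count(k=1) -> return 6  (same call as traced above)
    -> return 14
    count(k=2) -> return 14  (same call as traced above)
  -> return 30
  count(k=3) -> return 30  (same call as traced above)
-> return 62

Final answer: 62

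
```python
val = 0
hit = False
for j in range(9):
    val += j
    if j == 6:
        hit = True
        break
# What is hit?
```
Trace:
  val=0
  val=0, hit=False
  val=0, hit=False, j=0
  val=1, hit=False, j=1
  val=3, hit=False, j=2
  val=6, hit=False, j=3
  val=10, hit=False, j=4
  val=15, hit=False, j=5
  val=21, hit=True, j=6

Final answer: True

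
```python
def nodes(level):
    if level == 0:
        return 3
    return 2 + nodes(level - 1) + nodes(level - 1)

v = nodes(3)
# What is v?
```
Call trace (a repeated sub-call is expanded the first time; later identical calls just restate its return value):
nodes(level=3)
  nodes(level=2)
    nodes(level=1)
      nodes(level=0)
      -> return 3
      nodes(level=0)
      -> return 3
    -> return 8
    nodes(level=1) -> return 8  (same call as traced above)
  -> return 18
  nodes(level=2) -> return 18  (same call as traced above)
-> return 38

Final answer: 38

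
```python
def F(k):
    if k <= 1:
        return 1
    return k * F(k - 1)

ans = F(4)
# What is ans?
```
Call trace:
F(k=4)
  F(k=3)
    F(k=2)
      F(k=1)
      -> return 1
    -> return 2
  -> return 6
-> return 24

Final answer: 24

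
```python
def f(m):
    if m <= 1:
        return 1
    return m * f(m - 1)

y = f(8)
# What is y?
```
Call trace:
f(m=8)
  f(m=7)
    f(m=6)
      f(m=5)
        f(m=4)
          f(m=3)
            f(m=2)
              f(m=1)
              -> return 1
            -> return 2
          -> return 6
        -> return 24
      -> return 120
    -> return 720
  -> return 5040
-> return 40320

Final answer: 40320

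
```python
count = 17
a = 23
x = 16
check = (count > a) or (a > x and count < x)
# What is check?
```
Trace:
  count=17
  count=17, a=23
  count=17, a=23, x=16
  count=17, a=23, x=16, check=False

Final answer: False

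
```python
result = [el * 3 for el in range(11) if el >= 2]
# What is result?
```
Trace:
  el=0
  el=1
  el=2
  el=3
  el=4
  el=5
  el=6
  el=7
  el=8
  el=9
  el=10
  result=[6, 9, 12, 15, 18, 21, 24, 27, 30]

Final answer: [6, 9, 12, 15, 18, 21, 24, 27, 30]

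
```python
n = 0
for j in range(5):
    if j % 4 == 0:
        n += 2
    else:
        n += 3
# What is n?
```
Trace:
  n=0
  n=2, j=0
  n=5, j=1
  n=8, j=2
  n=11, j=3
  n=13, j=4

Final answer: 13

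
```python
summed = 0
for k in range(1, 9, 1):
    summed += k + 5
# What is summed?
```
Trace:
  summed=0
  summed=6, k=1
  summed=13, k=2
  summed=21, k=3
  summed=30, k=4
  summed=40, k=5
  summed=51, k=6
  summed=63, k=7
  summed=76, k=8

Final answer: 76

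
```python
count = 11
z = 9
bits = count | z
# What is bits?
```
Trace:
  count=11
  count=11, z=9
  count=11, z=9, bits=11

Final answer: 11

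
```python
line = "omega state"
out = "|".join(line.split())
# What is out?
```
Trace:
  line='omega state'
  line='omega state', out='omega|state'

Final answer: 'omega|state'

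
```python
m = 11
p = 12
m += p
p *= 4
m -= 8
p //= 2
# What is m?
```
Trace:
  m=11
  m=11, p=12
  m=23, p=12
  m=23, p=48
  m=15, p=48
  m=15, p=24

Final answer: 15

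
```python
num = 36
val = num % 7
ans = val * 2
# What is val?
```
Trace:
  num=36
  num=36, val=1
  num=36, val=1, ans=2

Final answer: 1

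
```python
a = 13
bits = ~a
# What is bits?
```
Trace:
  a=13
  a=13, bits=-14

Final answer: -14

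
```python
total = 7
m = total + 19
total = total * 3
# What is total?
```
Trace:
  total=7
  total=7, m=26
  total=21, m=26

Final answer: 21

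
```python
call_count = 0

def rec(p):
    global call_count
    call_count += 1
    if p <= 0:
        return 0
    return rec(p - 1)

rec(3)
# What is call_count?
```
Call trace:
rec(p=3)
  rec(p=2)
    rec(p=1)
      rec(p=0)
      -> return 0
    -> return 0
  -> return 0
-> return 0

call_count is incremented once per call. rec is entered once for each p = 3, 2, 1, 0 (the p <= 0 call returns without recursing), i.e. 3 + 1 calls.
call_count = 4

Final answer: 4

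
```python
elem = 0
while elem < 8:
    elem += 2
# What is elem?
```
Trace:
  elem=0
  elem=2
  elem=4
  elem=6
  elem=8

Final answer: 8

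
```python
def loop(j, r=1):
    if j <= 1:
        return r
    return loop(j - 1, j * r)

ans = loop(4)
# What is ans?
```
Call trace:
loop(j=4, r=1)
  loop(j=3, r=4)
    loop(j=2, r=12)
      loop(j=1, r=24)
      -> return 24
    -> return 24
  -> return 24
-> return 24

Final answer: 24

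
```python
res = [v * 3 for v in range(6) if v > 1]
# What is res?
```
Trace:
  v=0
  v=1
  v=2
  v=3
  v=4
  v=5
  res=[6, 9, 12, 15]

Final answer: [6, 9, 12, 15]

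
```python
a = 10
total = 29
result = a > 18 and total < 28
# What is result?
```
Trace:
  a=10
  a=10, total=29
  a=10, total=29, result=False

Final answer: False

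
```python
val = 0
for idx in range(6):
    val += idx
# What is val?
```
Trace:
  val=0
  val=0, idx=0
  val=1, idx=1
  val=3, idx=2
  val=6, idx=3
  val=10, idx=4
  val=15, idx=5

Final answer: 15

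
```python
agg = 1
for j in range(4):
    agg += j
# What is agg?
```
Trace:
  agg=1
  agg=1, j=0
  agg=2, j=1
  agg=4, j=2
  agg=7, j=3

Final answer: 7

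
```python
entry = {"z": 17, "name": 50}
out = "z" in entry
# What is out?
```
Trace:
  entry={'z': 17, 'name': 50}
  entry={'z': 17, 'name': 50}, out=True

Final answer: True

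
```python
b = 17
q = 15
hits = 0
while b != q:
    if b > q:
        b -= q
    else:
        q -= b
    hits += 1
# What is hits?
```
Trace:
  b=17
  b=17, q=15
  b=17, q=15, hits=0
  b=2, q=15, hits=1
  b=2, q=13, hits=2
  b=2, q=11, hits=3
  b=2, q=9, hits=4
  b=2, q=7, hits=5
  b=2, q=5, hits=6
  b=2, q=3, hits=7
  b=2, q=1, hits=8
  b=1, q=1, hits=9

Final answer: 9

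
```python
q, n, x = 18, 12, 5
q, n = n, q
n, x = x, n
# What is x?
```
Trace:
  q=18, n=12, x=5
  q=12, n=18, x=5
  q=12, n=5, x=18

Final answer: 18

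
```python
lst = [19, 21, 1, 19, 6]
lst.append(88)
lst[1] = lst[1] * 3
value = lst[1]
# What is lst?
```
Trace:
  lst=[19, 21, 1, 19, 6]
  lst=[19, 21, 1, 19, 6, 88]
  lst=[19, 63, 1, 19, 6, 88]
  lst=[19, 63, 1, 19, 6, 88], value=63

Final answer: [19, 63, 1, 19, 6, 88]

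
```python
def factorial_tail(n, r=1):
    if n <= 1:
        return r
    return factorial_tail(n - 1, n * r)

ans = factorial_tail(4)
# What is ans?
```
Call trace:
factorial_tail(n=4, r=1)
  factorial_tail(n=3, r=4)
    factorial_tail(n=2, r=12)
      factorial_tail(n=1, r=24)
      -> return 24
    -> return 24
  -> return 24
-> return 24

Final answer: 24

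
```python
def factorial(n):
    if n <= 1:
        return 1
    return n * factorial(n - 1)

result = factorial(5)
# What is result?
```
Call trace:
factorial(n=5)
  factorial(n=4)
    factorial(n=3)
      factorial(n=2)
        factorial(n=1)
        -> return 1
      -> return 2
    -> return 6
  -> return 24
-> return 120

Final answer: 120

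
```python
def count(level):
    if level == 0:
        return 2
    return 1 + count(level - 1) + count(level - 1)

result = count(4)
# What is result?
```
Call trace (a repeated sub-call is expanded the first time; later identical calls just restate its return value):
count(level=4)
  count(level=3)
    count(level=2)
      count(level=1)
        count(level=0)
        -> return 2
        count(level=0)
        -> return 2
      -> return 5
      count(level=1) -> return 5  (same call as traced above)
    -> return 11
    count(level=2) -> return 11  (same call as traced above)
  -> return 23
  count(level=3) -> return 23  (same call as traced above)
-> return 47

Final answer: 47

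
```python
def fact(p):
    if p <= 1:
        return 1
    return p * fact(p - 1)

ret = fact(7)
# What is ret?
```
Call trace:
fact(p=7)
  fact(p=6)
    fact(p=5)
      fact(p=4)
        fact(p=3)
          fact(p=2)
            fact(p=1)
            -> return 1
          -> return 2
        -> return 6
      -> return 24
    -> return 120
  -> return 720
-> return 5040

Final answer: 5040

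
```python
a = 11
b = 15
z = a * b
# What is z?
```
Trace:
  a=11
  a=11, b=15
  a=11, b=15, z=165

Final answer: 165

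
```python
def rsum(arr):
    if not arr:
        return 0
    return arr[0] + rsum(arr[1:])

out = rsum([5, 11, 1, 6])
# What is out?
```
Call trace:
rsum(arr=[5, 11, 1, 6])
  rsum(arr=[11, 1, 6])
    rsum(arr=[1, 6])
      rsum(arr=[6])
        rsum(arr=[])
        -> return 0
      -> return 6
    -> return 7
  -> return 18
-> return 23

Final answer: 23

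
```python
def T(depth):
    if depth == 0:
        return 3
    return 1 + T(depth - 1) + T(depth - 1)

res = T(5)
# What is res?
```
Call trace (a repeated sub-call is expanded the first time; later identical calls just restate its return value):
T(depth=5)
  T(depth=4)
    T(depth=3)
      T(depth=2)
        T(depth=1)
          T(depth=0)
          -> return 3
          T(depth=0)
          -> return 3
        -> return 7
        T(depth=1) -> return 7  (same call as traced above)
      -> return 15
      T(depth=2) -> return 15  (same call as traced above)
    -> return 31
    T(depth=3) -> return 31  (same call as traced above)
  -> return 63
  T(depth=4) -> return 63  (same call as traced above)
-> return 127

Final answer: 127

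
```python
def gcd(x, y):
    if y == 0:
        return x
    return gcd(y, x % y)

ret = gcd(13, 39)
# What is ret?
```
Call trace:
gcd(x=13, y=39)
  gcd(x=39, y=13)
    gcd(x=13, y=0)
    -> return 13
  -> return 13
-> return 13

Final answer: 13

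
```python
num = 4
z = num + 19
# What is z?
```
Trace:
  num=4
  num=4, z=23

Final answer: 23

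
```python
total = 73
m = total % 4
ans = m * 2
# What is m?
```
Trace:
  total=73
  total=73, m=1
  total=73, m=1, ans=2

Final answer: 1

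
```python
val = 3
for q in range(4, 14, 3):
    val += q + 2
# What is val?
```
Trace:
  val=3
  val=9, q=4
  val=18, q=7
  val=30, q=10
  val=45, q=13

Final answer: 45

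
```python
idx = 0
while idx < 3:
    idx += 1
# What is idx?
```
Trace:
  idx=0
  idx=1
  idx=2
  idx=3

Final answer: 3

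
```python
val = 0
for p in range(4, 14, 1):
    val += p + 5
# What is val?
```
Trace:
  val=0
  val=9, p=4
  val=19, p=5
  val=30, p=6
  val=42, p=7
  val=55, p=8
  val=69, p=9
  val=84, p=10
  val=100, p=11
  val=117, p=12
  val=135, p=13

Final answer: 135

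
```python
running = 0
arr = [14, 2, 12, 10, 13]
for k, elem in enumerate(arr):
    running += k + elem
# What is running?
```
Trace:
  running=0
  running=14, k=0, elem=14
  running=17, k=1, elem=2
  running=31, k=2, elem=12
  running=44, k=3, elem=10
  running=61, k=4, elem=13

Final answer: 61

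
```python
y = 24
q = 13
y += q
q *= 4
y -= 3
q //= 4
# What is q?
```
Trace:
  y=24
  y=24, q=13
  y=37, q=13
  y=37, q=52
  y=34, q=52
  y=34, q=13

Final answer: 13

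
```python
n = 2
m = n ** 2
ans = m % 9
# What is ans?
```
Trace:
  n=2
  n=2, m=4
  n=2, m=4, ans=4

Final answer: 4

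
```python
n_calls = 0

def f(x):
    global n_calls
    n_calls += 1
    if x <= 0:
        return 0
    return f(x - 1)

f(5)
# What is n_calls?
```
Call trace:
f(x=5)
  f(x=4)
    f(x=3)
      f(x=2)
        f(x=1)
          f(x=0)
          -> return 0
        -> return 0
      -> return 0
    -> return 0
  -> return 0
-> return 0

n_calls is incremented once per call. f is entered once for each x = 5, 4, 3, 2, 1, 0 (the x <= 0 call returns without recursing), i.e. 5 + 1 calls.
n_calls = 6

Final answer: 6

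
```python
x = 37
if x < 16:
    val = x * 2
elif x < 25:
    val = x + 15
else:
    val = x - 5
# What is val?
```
Trace:
  x=37
  x=37, val=32

Final answer: 32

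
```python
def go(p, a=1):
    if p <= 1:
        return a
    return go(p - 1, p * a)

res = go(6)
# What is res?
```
Call trace:
go(p=6, a=1)
  go(p=5, a=6)
    go(p=4, a=30)
      go(p=3, a=120)
        go(p=2, a=360)
          go(p=1, a=720)
          -> return 720
        -> return 720
      -> return 720
    -> return 720
  -> return 720
-> return 720

Final answer: 720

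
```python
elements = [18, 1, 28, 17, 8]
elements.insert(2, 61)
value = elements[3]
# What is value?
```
Trace:
  elements=[18, 1, 28, 17, 8]
  elements=[18, 1, 61, 28, 17, 8]
  elements=[18, 1, 61, 28, 17, 8], value=28

Final answer: 28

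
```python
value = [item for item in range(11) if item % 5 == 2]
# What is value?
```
Trace:
  item=0
  item=1
  item=2
  item=3
  item=4
  item=5
  item=6
  item=7
  item=8
  item=9
  item=10
  value=[2, 7]

Final answer: [2, 7]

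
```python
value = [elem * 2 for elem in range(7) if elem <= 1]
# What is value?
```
Trace:
  elem=0
  elem=1
  elem=2
  elem=3
  elem=4
  elem=5
  elem=6
  value=[0, 2]

Final answer: [0, 2]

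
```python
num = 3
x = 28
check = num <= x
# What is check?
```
Trace:
  num=3
  num=3, x=28
  num=3, x=28, check=True

Final answer: True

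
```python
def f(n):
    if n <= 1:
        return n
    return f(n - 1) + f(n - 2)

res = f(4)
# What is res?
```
Call trace (a repeated sub-call is expanded the first time; later identical calls just restate its return value):
f(n=4)
  f(n=3)
    f(n=2)
      f(n=1)
      -> return 1
      f(n=0)
      -> return 0
    -> return 1
    f(n=1)
    -> return 1
  -> return 2
  f(n=2) -> return 1  (same call as traced above)
-> return 3

Final answer: 3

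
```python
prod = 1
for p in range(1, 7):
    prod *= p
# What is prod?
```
Trace:
  prod=1
  prod=1, p=1
  prod=2, p=2
  prod=6, p=3
  prod=24, p=4
  prod=120, p=5
  prod=720, p=6

Final answer: 720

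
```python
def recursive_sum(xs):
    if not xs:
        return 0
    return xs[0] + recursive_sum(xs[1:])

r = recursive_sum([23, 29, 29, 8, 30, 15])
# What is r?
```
Call trace:
recursive_sum(xs=[23, 29, 29, 8, 30, 15])
  recursive_sum(xs=[29, 29, 8, 30, 15])
    recursive_sum(xs=[29, 8, 30, 15])
      recursive_sum(xs=[8, 30, 15])
        recursive_sum(xs=[30, 15])
          recursive_sum(xs=[15])
            recursive_sum(xs=[])
            -> return 0
          -> return 15
        -> return 45
      -> return 53
    -> return 82
  -> return 111
-> return 134

Final answer: 134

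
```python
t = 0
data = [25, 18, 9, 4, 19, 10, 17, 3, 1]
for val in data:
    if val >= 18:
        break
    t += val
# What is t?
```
Trace:
  t=0
  t=0, val=25

Final answer: 0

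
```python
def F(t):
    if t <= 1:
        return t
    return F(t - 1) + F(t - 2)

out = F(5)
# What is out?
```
Call trace (a repeated sub-call is expanded the first time; later identical calls just restate its return value):
F(t=5)
  F(t=4)
    F(t=3)
      F(t=2)
        F(t=1)
        -> return 1
        F(t=0)
        -> return 0
      -> return 1
      F(t=1)
      -> return 1
    -> return 2
    F(t=2) -> return 1  (same call as traced above)
  -> return 3
  F(t=3) -> return 2  (same call as traced above)
-> return 5

Final answer: 5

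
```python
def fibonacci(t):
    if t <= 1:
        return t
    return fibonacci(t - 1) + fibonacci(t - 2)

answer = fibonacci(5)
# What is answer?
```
Call trace (a repeated sub-call is expanded the first time; later identical calls just restate its return value):
fibonacci(t=5)
  fibonacci(t=4)
    fibonacci(t=3)
      fibonacci(t=2)
        fibonacci(t=1)
        -> return 1
        fibonacci(t=0)
        -> return 0
      -> return 1
      fibonacci(t=1)
      -> return 1
    -> return 2
    fibonacci(t=2) -> return 1  (same call as traced above)
  -> return 3
  fibonacci(t=3) -> return 2  (same call as traced above)
-> return 5

Final answer: 5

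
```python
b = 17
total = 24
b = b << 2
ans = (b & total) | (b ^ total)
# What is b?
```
Trace:
  b=17
  b=17, total=24
  b=68, total=24
  b=68, total=24, ans=92

Final answer: 68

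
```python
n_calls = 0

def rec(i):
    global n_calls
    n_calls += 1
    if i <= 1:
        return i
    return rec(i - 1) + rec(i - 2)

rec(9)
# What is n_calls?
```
Call trace (a repeated sub-call is expanded the first time; later identical calls just restate its return value):
rec(i=9)
  rec(i=8)
    rec(i=7)
      rec(i=6)
        rec(i=5)
          rec(i=4)
            rec(i=3)
              rec(i=2)
                rec(i=1)
                -> return 1
                rec(i=0)
                -> return 0
              -> return 1
              rec(i=1)
              -> return 1
            -> return 2
            rec(i=2) -> return 1  (same call as traced above)
          -> return 3
          rec(i=3) -> return 2  (same call as traced above)
        -> return 5
        rec(i=4) -> return 3  (same call as traced above)
      -> return 8
      rec(i=5) -> return 5  (same call as traced above)
    -> return 13
    rec(i=6) -> return 8  (same call as traced above)
  -> return 21
  rec(i=7) -> return 13  (same call as traced above)
-> return 34

n_calls is incremented once per call, so count the calls in each subtree. Let C(i) = number of calls made by rec(i).
C(0) = C(1) = 1 (base case, no recursion); C(i) = 1 + C(i - 1) + C(i - 2) otherwise.
C(2) = 1 + C(1) + C(0) = 1 + 1 + 1 = 3
C(3) = 1 + C(2) + C(1) = 1 + 3 + 1 = 5
C(4) = 1 + C(3) + C(2) = 1 + 5 + 3 = 9
C(5) = 1 + C(4) + C(3) = 1 + 9 + 5 = 15
C(6) = 1 + C(5) + C(4) = 1 + 15 + 9 = 25
C(7) = 1 + C(6) + C(5) = 1 + 25 + 15 = 41
C(8) = 1 + C(7) + C(6) = 1 + 41 + 25 = 67
C(9) = 1 + C(8) + C(7) = 1 + 67 + 41 = 109
n_calls = C(9) = 109

Final answer: 109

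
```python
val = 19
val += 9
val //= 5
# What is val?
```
Trace:
  val=19
  val=28
  val=5

Final answer: 5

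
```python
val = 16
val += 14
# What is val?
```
Trace:
  val=16
  val=30

Final answer: 30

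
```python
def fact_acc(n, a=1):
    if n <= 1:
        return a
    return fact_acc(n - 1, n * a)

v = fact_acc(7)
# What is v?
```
Call trace:
fact_acc(n=7, a=1)
  fact_acc(n=6, a=7)
    fact_acc(n=5, a=42)
      fact_acc(n=4, a=210)
        fact_acc(n=3, a=840)
          fact_acc(n=2, a=2520)
            fact_acc(n=1, a=5040)
            -> return 5040
          -> return 5040
        -> return 5040
      -> return 5040
    -> return 5040
  -> return 5040
-> return 5040

Final answer: 5040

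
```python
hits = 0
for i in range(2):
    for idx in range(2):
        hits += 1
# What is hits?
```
Trace:
  hits=0
  hits=1, i=0, idx=0
  hits=2, i=0, idx=1
  hits=3, i=1, idx=0
  hits=4, i=1, idx=1

Final answer: 4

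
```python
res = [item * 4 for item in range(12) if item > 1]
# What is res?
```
Trace:
  item=0
  item=1
  item=2
  item=3
  item=4
  item=5
  item=6
  item=7
  item=8
  item=9
  item=10
  item=11
  res=[8, 12, 16, 20, 24, 28, 32, 36, 40, 44]

Final answer: [8, 12, 16, 20, 24, 28, 32, 36, 40, 44]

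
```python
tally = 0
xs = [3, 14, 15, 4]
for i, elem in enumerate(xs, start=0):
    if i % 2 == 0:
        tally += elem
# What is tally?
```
Trace:
  tally=0
  tally=3, i=0, elem=3
  tally=3, i=1, elem=14
  tally=18, i=2, elem=15
  tally=18, i=3, elem=4

Final answer: 18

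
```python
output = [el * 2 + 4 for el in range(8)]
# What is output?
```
Trace:
  el=0
  el=1
  el=2
  el=3
  el=4
  el=5
  el=6
  el=7
  output=[4, 6, 8, 10, 12, 14, 16, 18]

Final answer: [4, 6, 8, 10, 12, 14, 16, 18]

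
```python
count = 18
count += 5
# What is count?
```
Trace:
  count=18
  count=23

Final answer: 23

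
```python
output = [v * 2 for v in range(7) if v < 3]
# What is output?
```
Trace:
  v=0
  v=1
  v=2
  v=3
  v=4
  v=5
  v=6
  output=[0, 2, 4]

Final answer: [0, 2, 4]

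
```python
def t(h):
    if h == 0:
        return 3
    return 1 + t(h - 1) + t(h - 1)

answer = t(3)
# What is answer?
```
Call trace (a repeated sub-call is expanded the first time; later identical calls just restate its return value):
t(h=3)
  t(h=2)
    t(h=1)
      t(h=0)
      -> return 3
      t(h=0)
      -> return 3
    -> return 7
    t(h=1) -> return 7  (same call as traced above)
  -> return 15
  t(h=2) -> return 15  (same call as traced above)
-> return 31

Final answer: 31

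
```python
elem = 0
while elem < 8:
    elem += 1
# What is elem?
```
Trace:
  elem=0
  elem=1
  elem=2
  elem=3
  elem=4
  elem=5
  elem=6
  elem=7
  elem=8

Final answer: 8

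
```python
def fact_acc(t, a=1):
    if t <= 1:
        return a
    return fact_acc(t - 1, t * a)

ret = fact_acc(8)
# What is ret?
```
Call trace:
fact_acc(t=8, a=1)
  fact_acc(t=7, a=8)
    fact_acc(t=6, a=56)
      fact_acc(t=5, a=336)
        fact_acc(t=4, a=1680)
          fact_acc(t=3, a=6720)
            fact_acc(t=2, a=20160)
              fact_acc(t=1, a=40320)
              -> return 40320
            -> return 40320
          -> return 40320
        -> return 40320
      -> return 40320
    -> return 40320
  -> return 40320
-> return 40320

Final answer: 40320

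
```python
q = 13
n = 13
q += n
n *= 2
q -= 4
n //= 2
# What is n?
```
Trace:
  q=13
  q=13, n=13
  q=26, n=13
  q=26, n=26
  q=22, n=26
  q=22, n=13

Final answer: 13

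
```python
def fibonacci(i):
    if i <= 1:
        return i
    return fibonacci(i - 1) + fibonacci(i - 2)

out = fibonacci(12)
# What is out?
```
Call trace (a repeated sub-call is expanded the first time; later identical calls just restate its return value):
fibonacci(i=12)
  fibonacci(i=11)
    fibonacci(i=10)
      fibonacci(i=9)
        fibonacci(i=8)
          fibonacci(i=7)
            fibonacci(i=6)
              fibonacci(i=5)
                fibonacci(i=4)
                  fibonacci(i=3)
                    fibonacci(i=2)
                      fibonacci(i=1)
                      -> return 1
                      fibonacci(i=0)
                      -> return 0
                    -> return 1
                    fibonacci(i=1)
                    -> return 1
                  -> return 2
                  fibonacci(i=2) -> return 1  (same call as traced above)
                -> return 3
                fibonacci(i=3) -> return 2  (same call as traced above)
              -> return 5
              fibonacci(i=4) -> return 3  (same call as traced above)
            -> return 8
            fibonacci(i=5) -> return 5  (same call as traced above)
          -> return 13
          fibonacci(i=6) -> return 8  (same call as traced above)
        -> return 21
        fibonacci(i=7) -> return 13  (same call as traced above)
      -> return 34
      fibonacci(i=8) -> return 21  (same call as traced above)
    -> return 55
    fibonacci(i=9) -> return 34  (same call as traced above)
  -> return 89
  fibonacci(i=10) -> return 55  (same call as traced above)
-> return 144

Final answer: 144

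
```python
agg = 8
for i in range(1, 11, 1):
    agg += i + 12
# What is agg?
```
Trace:
  agg=8
  agg=21, i=1
  agg=35, i=2
  agg=50, i=3
  agg=66, i=4
  agg=83, i=5
  agg=101, i=6
  agg=120, i=7
  agg=140, i=8
  agg=161, i=9
  agg=183, i=10

Final answer: 183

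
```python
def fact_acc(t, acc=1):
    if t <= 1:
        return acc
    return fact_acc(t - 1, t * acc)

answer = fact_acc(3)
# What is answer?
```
Call trace:
fact_acc(t=3, acc=1)
  fact_acc(t=2, acc=3)
    fact_acc(t=1, acc=6)
    -> return 6
  -> return 6
-> return 6

Final answer: 6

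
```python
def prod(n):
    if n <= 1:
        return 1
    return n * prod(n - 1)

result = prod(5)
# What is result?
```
Call trace:
prod(n=5)
  prod(n=4)
    prod(n=3)
      prod(n=2)
        prod(n=1)
        -> return 1
      -> return 2
    -> return 6
  -> return 24
-> return 120

Final answer: 120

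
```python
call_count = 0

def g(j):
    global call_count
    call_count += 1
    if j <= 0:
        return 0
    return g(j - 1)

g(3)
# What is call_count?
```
Call trace:
g(j=3)
  g(j=2)
    g(j=1)
      g(j=0)
      -> return 0
    -> return 0
  -> return 0
-> return 0

call_count is incremented once per call. g is entered once for each j = 3, 2, 1, 0 (the j <= 0 call returns without recursing), i.e. 3 + 1 calls.
call_count = 4

Final answer: 4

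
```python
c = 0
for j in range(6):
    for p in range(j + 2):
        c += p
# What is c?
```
Trace:
  c=0
  c=0, j=0, p=0
  c=1, j=0, p=1
  c=1, j=1, p=0
  c=2, j=1, p=1
  c=4, j=1, p=2
  c=4, j=2, p=0
  c=5, j=2, p=1
  c=7, j=2, p=2
  c=10, j=2, p=3
  c=10, j=3, p=0
  c=11, j=3, p=1
  c=13, j=3, p=2
  c=16, j=3, p=3
  c=20, j=3, p=4
  c=20, j=4, p=0
  c=21, j=4, p=1
  c=23, j=4, p=2
  c=26, j=4, p=3
  c=30, j=4, p=4
  c=35, j=4, p=5
  c=35, j=5, p=0
  c=36, j=5, p=1
  c=38, j=5, p=2
  c=41, j=5, p=3
  c=45, j=5, p=4
  c=50, j=5, p=5
  c=56, j=5, p=6

Final answer: 56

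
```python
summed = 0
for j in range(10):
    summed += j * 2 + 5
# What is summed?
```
Trace:
  summed=0
  summed=5, j=0
  summed=12, j=1
  summed=21, j=2
  summed=32, j=3
  summed=45, j=4
  summed=60, j=5
  summed=77, j=6
  summed=96, j=7
  summed=117, j=8
  summed=140, j=9

Final answer: 140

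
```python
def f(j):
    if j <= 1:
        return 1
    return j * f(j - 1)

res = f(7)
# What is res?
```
Call trace:
f(j=7)
  f(j=6)
    f(j=5)
      f(j=4)
        f(j=3)
          f(j=2)
            f(j=1)
            -> return 1
          -> return 2
        -> return 6
      -> return 24
    -> return 120
  -> return 720
-> return 5040

Final answer: 5040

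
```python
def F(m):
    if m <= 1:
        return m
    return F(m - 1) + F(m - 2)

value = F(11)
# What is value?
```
Call trace (a repeated sub-call is expanded the first time; later identical calls just restate its return value):
F(m=11)
  F(m=10)
    F(m=9)
      F(m=8)
        F(m=7)
          F(m=6)
            F(m=5)
              F(m=4)
                F(m=3)
                  F(m=2)
                    F(m=1)
                    -> return 1
                    F(m=0)
                    -> return 0
                  -> return 1
                  F(m=1)
                  -> return 1
                -> return 2
                F(m=2) -> return 1  (same call as traced above)
              -> return 3
              F(m=3) -> return 2  (same call as traced above)
            -> return 5
            F(m=4) -> return 3  (same call as traced above)
          -> return 8
          F(m=5) -> return 5  (same call as traced above)
        -> return 13
        F(m=6) -> return 8  (same call as traced above)
      -> return 21
      F(m=7) -> return 13  (same call as traced above)
    -> return 34
    F(m=8) -> return 21  (same call as traced above)
  -> return 55
  F(m=9) -> return 34  (same call as traced above)
-> return 89

Final answer: 89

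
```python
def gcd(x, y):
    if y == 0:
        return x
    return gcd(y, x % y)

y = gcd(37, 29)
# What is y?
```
Call trace:
gcd(x=37, y=29)
  gcd(x=29, y=8)
    gcd(x=8, y=5)
      gcd(x=5, y=3)
        gcd(x=3, y=2)
          gcd(x=2, y=1)
            gcd(x=1, y=0)
            -> return 1
          -> return 1
        -> return 1
      -> return 1
    -> return 1
  -> return 1
-> return 1

Final answer: 1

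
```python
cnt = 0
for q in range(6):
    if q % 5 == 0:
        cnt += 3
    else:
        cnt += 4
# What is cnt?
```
Trace:
  cnt=0
  cnt=3, q=0
  cnt=7, q=1
  cnt=11, q=2
  cnt=15, q=3
  cnt=19, q=4
  cnt=22, q=5

Final answer: 22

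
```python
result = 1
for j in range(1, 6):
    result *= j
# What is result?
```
Trace:
  result=1
  result=1, j=1
  result=2, j=2
  result=6, j=3
  result=24, j=4
  result=120, j=5

Final answer: 120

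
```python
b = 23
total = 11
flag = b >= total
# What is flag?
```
Trace:
  b=23
  b=23, total=11
  b=23, total=11, flag=True

Final answer: True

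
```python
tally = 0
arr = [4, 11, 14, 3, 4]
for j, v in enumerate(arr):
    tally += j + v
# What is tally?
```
Trace:
  tally=0
  tally=4, j=0, v=4
  tally=16, j=1, v=11
  tally=32, j=2, v=14
  tally=38, j=3, v=3
  tally=46, j=4, v=4

Final answer: 46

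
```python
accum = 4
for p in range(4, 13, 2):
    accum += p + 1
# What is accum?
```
Trace:
  accum=4
  accum=9, p=4
  accum=16, p=6
  accum=25, p=8
  accum=36, p=10
  accum=49, p=12

Final answer: 49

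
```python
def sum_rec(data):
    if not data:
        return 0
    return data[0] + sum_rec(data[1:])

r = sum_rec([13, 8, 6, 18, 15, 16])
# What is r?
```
Call trace:
sum_rec(data=[13, 8, 6, 18, 15, 16])
  sum_rec(data=[8, 6, 18, 15, 16])
    sum_rec(data=[6, 18, 15, 16])
      sum_rec(data=[18, 15, 16])
        sum_rec(data=[15, 16])
          sum_rec(data=[16])
            sum_rec(data=[])
            -> return 0
          -> return 16
        -> return 31
      -> return 49
    -> return 55
  -> return 63
-> return 76

Final answer: 76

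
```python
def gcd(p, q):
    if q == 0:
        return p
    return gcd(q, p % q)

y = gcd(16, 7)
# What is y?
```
Call trace:
gcd(p=16, q=7)
  gcd(p=7, q=2)
    gcd(p=2, q=1)
      gcd(p=1, q=0)
      -> return 1
    -> return 1
  -> return 1
-> return 1

Final answer: 1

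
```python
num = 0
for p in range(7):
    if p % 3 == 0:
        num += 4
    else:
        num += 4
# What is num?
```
Trace:
  num=0
  num=4, p=0
  num=8, p=1
  num=12, p=2
  num=16, p=3
  num=20, p=4
  num=24, p=5
  num=28, p=6

Final answer: 28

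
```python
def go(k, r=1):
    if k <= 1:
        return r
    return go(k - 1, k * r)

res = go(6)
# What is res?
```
Call trace:
go(k=6, r=1)
  go(k=5, r=6)
    go(k=4, r=30)
      go(k=3, r=120)
        go(k=2, r=360)
          go(k=1, r=720)
          -> return 720
        -> return 720
      -> return 720
    -> return 720
  -> return 720
-> return 720

Final answer: 720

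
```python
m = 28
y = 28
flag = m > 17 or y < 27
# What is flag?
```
Trace:
  m=28
  m=28, y=28
  m=28, y=28, flag=True

Final answer: True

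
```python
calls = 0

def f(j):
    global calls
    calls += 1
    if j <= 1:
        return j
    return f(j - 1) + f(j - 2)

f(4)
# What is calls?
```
Call trace (a repeated sub-call is expanded the first time; later identical calls just restate its return value):
f(j=4)
  f(j=3)
    f(j=2)
      f(j=1)
      -> return 1
      f(j=0)
      -> return 0
    -> return 1
    f(j=1)
    -> return 1
  -> return 2
  f(j=2) -> return 1  (same call as traced above)
-> return 3

calls is incremented once per call, so count the calls in each subtree. Let C(j) = number of calls made by f(j).
C(0) = C(1) = 1 (base case, no recursion); C(j) = 1 + C(j - 1) + C(j - 2) otherwise.
C(2) = 1 + C(1) + C(0) = 1 + 1 + 1 = 3
C(3) = 1 + C(2) + C(1) = 1 + 3 + 1 = 5
C(4) = 1 + C(3) + C(2) = 1 + 5 + 3 = 9
calls = C(4) = 9

Final answer: 9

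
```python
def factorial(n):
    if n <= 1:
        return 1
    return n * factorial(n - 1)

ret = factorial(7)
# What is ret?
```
Call trace:
factorial(n=7)
  factorial(n=6)
    factorial(n=5)
      factorial(n=4)
        factorial(n=3)
          factorial(n=2)
            factorial(n=1)
            -> return 1
          -> return 2
        -> return 6
      -> return 24
    -> return 120
  -> return 720
-> return 5040

Final answer: 5040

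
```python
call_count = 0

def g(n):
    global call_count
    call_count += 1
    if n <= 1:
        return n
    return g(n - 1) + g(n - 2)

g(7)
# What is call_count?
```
Call trace (a repeated sub-call is expanded the first time; later identical calls just restate its return value):
g(n=7)
  g(n=6)
    g(n=5)
      g(n=4)
        g(n=3)
          g(n=2)
            g(n=1)
            -> return 1
            g(n=0)
            -> return 0
          -> return 1
          g(n=1)
          -> return 1
        -> return 2
        g(n=2) -> return 1  (same call as traced above)
      -> return 3
      g(n=3) -> return 2  (same call as traced above)
    -> return 5
    g(n=4) -> return 3  (same call as traced above)
  -> return 8
  g(n=5) -> return 5  (same call as traced above)
-> return 13

call_count is incremented once per call, so count the calls in each subtree. Let C(n) = number of calls made by g(n).
C(0) = C(1) = 1 (base case, no recursion); C(n) = 1 + C(n - 1) + C(n - 2) otherwise.
C(2) = 1 + C(1) + C(0) = 1 + 1 + 1 = 3
C(3) = 1 + C(2) + C(1) = 1 + 3 + 1 = 5
C(4) = 1 + C(3) + C(2) = 1 + 5 + 3 = 9
C(5) = 1 + C(4) + C(3) = 1 + 9 + 5 = 15
C(6) = 1 + C(5) + C(4) = 1 + 15 + 9 = 25
C(7) = 1 + C(6) + C(5) = 1 + 25 + 15 = 41
call_count = C(7) = 41

Final answer: 41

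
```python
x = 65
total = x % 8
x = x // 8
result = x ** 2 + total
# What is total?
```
Trace:
  x=65
  x=65, total=1
  x=8, total=1
  x=8, total=1, result=65

Final answer: 1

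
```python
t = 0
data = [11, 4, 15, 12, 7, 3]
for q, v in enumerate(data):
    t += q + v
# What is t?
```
Trace:
  t=0
  t=11, q=0, v=11
  t=16, q=1, v=4
  t=33, q=2, v=15
  t=48, q=3, v=12
  t=59, q=4, v=7
  t=67, q=5, v=3

Final answer: 67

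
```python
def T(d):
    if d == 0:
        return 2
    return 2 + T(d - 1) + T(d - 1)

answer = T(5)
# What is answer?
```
Call trace (a repeated sub-call is expanded the first time; later identical calls just restate its return value):
T(d=5)
  T(d=4)
    T(d=3)
      T(d=2)
        T(d=1)
          T(d=0)
          -> return 2
          T(d=0)
          -> return 2
        -> return 6
        T(d=1) -> return 6  (same call as traced above)
      -> return 14
      T(d=2) -> return 14  (same call as traced above)
    -> return 30
    T(d=3) -> return 30  (same call as traced above)
  -> return 62
  T(d=4) -> return 62  (same call as traced above)
-> return 126

Final answer: 126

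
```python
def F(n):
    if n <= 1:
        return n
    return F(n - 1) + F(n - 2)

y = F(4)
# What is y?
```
Call trace (a repeated sub-call is expanded the first time; later identical calls just restate its return value):
F(n=4)
  F(n=3)
    F(n=2)
      F(n=1)
      -> return 1
      F(n=0)
      -> return 0
    -> return 1
    F(n=1)
    -> return 1
  -> return 2
  F(n=2) -> return 1  (same call as traced above)
-> return 3

Final answer: 3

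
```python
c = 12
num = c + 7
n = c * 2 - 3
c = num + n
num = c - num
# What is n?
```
Trace:
  c=12
  c=12, num=19
  c=12, num=19, n=21
  c=40, num=19, n=21
  c=40, num=21, n=21

Final answer: 21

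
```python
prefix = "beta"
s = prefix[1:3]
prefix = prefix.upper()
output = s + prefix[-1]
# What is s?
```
Trace:
  prefix='beta'
  prefix='beta', s='et'
  prefix='BETA', s='et'
  prefix='BETA', s='et', output='etA'

Final answer: 'et'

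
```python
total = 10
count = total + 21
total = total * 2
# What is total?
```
Trace:
  total=10
  total=10, count=31
  total=20, count=31

Final answer: 20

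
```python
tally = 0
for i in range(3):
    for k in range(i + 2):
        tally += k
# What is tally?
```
Trace:
  tally=0
  tally=0, i=0, k=0
  tally=1, i=0, k=1
  tally=1, i=1, k=0
  tally=2, i=1, k=1
  tally=4, i=1, k=2
  tally=4, i=2, k=0
  tally=5, i=2, k=1
  tally=7, i=2, k=2
  tally=10, i=2, k=3

Final answer: 10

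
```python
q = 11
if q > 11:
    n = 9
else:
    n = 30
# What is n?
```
Trace:
  q=11
  q=11, n=30

Final answer: 30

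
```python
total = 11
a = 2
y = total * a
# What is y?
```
Trace:
  total=11
  total=11, a=2
  total=11, a=2, y=22

Final answer: 22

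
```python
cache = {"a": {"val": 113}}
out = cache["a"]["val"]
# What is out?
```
Trace:
  cache={'a': {'val': 113}}
  cache={'a': {'val': 113}}, out=113

Final answer: 113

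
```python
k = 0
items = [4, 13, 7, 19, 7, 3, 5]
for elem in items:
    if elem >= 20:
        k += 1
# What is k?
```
Trace:
  k=0
  k=0, elem=4
  k=0, elem=13
  k=0, elem=7
  k=0, elem=19
  k=0, elem=7
  k=0, elem=3
  k=0, elem=5

Final answer: 0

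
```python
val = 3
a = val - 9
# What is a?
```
Trace:
  val=3
  val=3, a=-6

Final answer: -6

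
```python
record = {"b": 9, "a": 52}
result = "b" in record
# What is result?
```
Trace:
  record={'b': 9, 'a': 52}
  record={'b': 9, 'a': 52}, result=True

Final answer: True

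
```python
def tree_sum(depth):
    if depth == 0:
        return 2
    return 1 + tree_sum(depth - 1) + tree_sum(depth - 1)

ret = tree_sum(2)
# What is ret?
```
Call trace (a repeated sub-call is expanded the first time; later identical calls just restate its return value):
tree_sum(depth=2)
  tree_sum(depth=1)
    tree_sum(depth=0)
    -> return 2
    tree_sum(depth=0)
    -> return 2
  -> return 5
  tree_sum(depth=1) -> return 5  (same call as traced above)
-> return 11

Final answer: 11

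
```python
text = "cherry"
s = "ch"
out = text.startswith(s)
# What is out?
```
Trace:
  text='cherry'
  text='cherry', s='ch'
  text='cherry', s='ch', out=True

Final answer: True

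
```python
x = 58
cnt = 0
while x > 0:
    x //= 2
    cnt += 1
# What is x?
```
Trace:
  x=58
  x=58, cnt=0
  x=29, cnt=1
  x=14, cnt=2
  x=7, cnt=3
  x=3, cnt=4
  x=1, cnt=5
  x=0, cnt=6

Final answer: 0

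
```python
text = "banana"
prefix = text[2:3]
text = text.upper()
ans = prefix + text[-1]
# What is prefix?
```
Trace:
  text='banana'
  text='banana', prefix='n'
  text='BANANA', prefix='n'
  text='BANANA', prefix='n', ans='nA'

Final answer: 'n'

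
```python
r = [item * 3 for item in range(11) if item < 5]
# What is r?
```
Trace:
  item=0
  item=1
  item=2
  item=3
  item=4
  item=5
  item=6
  item=7
  item=8
  item=9
  item=10
  r=[0, 3, 6, 9, 12]

Final answer: [0, 3, 6, 9, 12]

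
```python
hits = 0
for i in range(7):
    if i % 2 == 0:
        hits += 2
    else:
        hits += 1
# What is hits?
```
Trace:
  hits=0
  hits=2, i=0
  hits=3, i=1
  hits=5, i=2
  hits=6, i=3
  hits=8, i=4
  hits=9, i=5
  hits=11, i=6

Final answer: 11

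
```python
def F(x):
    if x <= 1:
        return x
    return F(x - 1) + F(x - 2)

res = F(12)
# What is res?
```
Call trace (a repeated sub-call is expanded the first time; later identical calls just restate its return value):
F(x=12)
  F(x=11)
    F(x=10)
      F(x=9)
        F(x=8)
          F(x=7)
            F(x=6)
              F(x=5)
                F(x=4)
                  F(x=3)
                    F(x=2)
                      F(x=1)
                      -> return 1
                      F(x=0)
                      -> return 0
                    -> return 1
                    F(x=1)
                    -> return 1
                  -> return 2
                  F(x=2) -> return 1  (same call as traced above)
                -> return 3
                F(x=3) -> return 2  (same call as traced above)
              -> return 5
              F(x=4) -> return 3  (same call as traced above)
            -> return 8
            F(x=5) -> return 5  (same call as traced above)
          -> return 13
          F(x=6) -> return 8  (same call as traced above)
        -> return 21
        F(x=7) -> return 13  (same call as traced above)
      -> return 34
      F(x=8) -> return 21  (same call as traced above)
    -> return 55
    F(x=9) -> return 34  (same call as traced above)
  -> return 89
  F(x=10) -> return 55  (same call as traced above)
-> return 144

Final answer: 144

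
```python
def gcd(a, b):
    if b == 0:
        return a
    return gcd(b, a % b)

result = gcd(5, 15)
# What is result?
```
Call trace:
gcd(a=5, b=15)
  gcd(a=15, b=5)
    gcd(a=5, b=0)
    -> return 5
  -> return 5
-> return 5

Final answer: 5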